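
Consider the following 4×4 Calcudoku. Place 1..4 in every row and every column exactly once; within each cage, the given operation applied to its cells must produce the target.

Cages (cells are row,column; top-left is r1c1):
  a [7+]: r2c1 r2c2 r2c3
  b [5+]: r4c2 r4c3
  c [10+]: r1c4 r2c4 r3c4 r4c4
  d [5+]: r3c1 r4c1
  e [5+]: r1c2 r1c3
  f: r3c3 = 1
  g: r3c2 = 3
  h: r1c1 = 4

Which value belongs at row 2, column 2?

4

Cage h is a single given cell, leaving r1c1 = 4.
Cage g is a single given cell, leaving r3c2 = 3.
F is a freebie, so r3c3 = 1.
The two cells of cage e must have sum 5, which forces r1c2 = 2.
Cage e's pair has sum 5; hence r1c3 = 3.
Row 1 already has 3, so r1c4 = 1.
1 is placed in row 3, leaving r3c1 = 2.
Row 3 already has 2, leaving r3c4 = 4.
The two cells of cage d must have sum 5, so r4c1 = 3.
Column 2 already has 2; hence r4c2 = 1.
3 is placed in column 3, so r4c3 = 4.
3 is placed in row 4; hence r4c4 = 2.
Column 1 now contains 2, which forces r2c1 = 1.
Column 2 already has 1, which forces r2c2 = 4.
Column 3 now contains 4; hence r2c3 = 2.
2 is placed in column 4, so r2c4 = 3.
Completed grid: 4 2 3 1 / 1 4 2 3 / 2 3 1 4 / 3 1 4 2.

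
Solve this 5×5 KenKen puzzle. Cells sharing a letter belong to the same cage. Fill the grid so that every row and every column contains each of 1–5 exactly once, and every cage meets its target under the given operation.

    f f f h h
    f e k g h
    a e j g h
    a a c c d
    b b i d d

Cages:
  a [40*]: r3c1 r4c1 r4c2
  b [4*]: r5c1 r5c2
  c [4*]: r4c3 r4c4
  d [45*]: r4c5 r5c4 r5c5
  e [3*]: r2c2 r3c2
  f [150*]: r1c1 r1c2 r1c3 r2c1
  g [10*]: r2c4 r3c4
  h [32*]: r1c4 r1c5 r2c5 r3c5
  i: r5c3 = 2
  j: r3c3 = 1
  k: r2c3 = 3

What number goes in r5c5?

Cage h needs product 32; hence r1c4 = 4.
Cage f has product 150, leaving r2c1 = 5.
Cage k is given, which forces r2c3 = 3.
5 is placed in row 2; hence r2c4 = 2.
Cage j is given; hence r3c3 = 1.
2 is placed in column 4, which forces r3c4 = 5.
Column 3 already has 1, which forces r4c3 = 4.
4 is placed in column 4, so r4c4 = 1.
The 3 cells of cage d must have product 45, leaving r4c5 = 3.
Cage i is given, which forces r5c3 = 2.
The 3 cells of cage d must have product 45, which forces r5c4 = 3.
Cage d has product 45; hence r5c5 = 5.
2 is placed in column 3, leaving r1c3 = 5.
Row 2 now contains 3, so r2c2 = 1.
Row 2 now contains 1, so r2c5 = 4.
Cage a needs product 40, so r3c1 = 4.
1 is placed in row 3, leaving r3c2 = 3.
Column 5 already has 4, so r3c5 = 2.
Row 4 now contains 4; hence r4c1 = 2.
Cage a needs product 40, which forces r4c2 = 5.
4 is placed in column 1, so r5c1 = 1.
Column 2 already has 1, so r5c2 = 4.
Column 1 now contains 2; hence r1c1 = 3.
Column 2 now contains 3, so r1c2 = 2.
2 is placed in column 5, leaving r1c5 = 1.
Filled in: 3 2 5 4 1 / 5 1 3 2 4 / 4 3 1 5 2 / 2 5 4 1 3 / 1 4 2 3 5.

5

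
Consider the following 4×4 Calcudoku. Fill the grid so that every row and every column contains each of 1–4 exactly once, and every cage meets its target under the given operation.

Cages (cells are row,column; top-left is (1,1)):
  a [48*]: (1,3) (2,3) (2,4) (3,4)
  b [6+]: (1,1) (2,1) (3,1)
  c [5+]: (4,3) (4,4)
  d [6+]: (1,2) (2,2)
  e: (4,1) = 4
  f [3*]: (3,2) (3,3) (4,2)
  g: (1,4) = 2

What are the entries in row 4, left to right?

4 1 2 3

Cage g is given, leaving (1,4) = 2.
Cage f needs product 3, which forces (3,2) = 3.
Cage f needs product 3; hence (3,3) = 1.
Row 3 already has 1, so (3,4) = 4.
Cage e is a single given cell; hence (4,1) = 4.
The 3 cells of cage f must have product 3; hence (4,2) = 1.
Row 4 already has 1, so (4,4) = 3.
2 is placed in row 1, which forces (1,2) = 4.
4 is placed in row 1; hence (1,3) = 3.
Cage d's pair has sum 6; hence (2,2) = 2.
Column 3 now contains 3, which forces (2,3) = 4.
3 is placed in column 4; hence (2,4) = 1.
Row 3 already has 1; hence (3,1) = 2.
Row 4 now contains 3, which forces (4,3) = 2.
Row 1 already has 3, which forces (1,1) = 1.
1 is placed in row 2, leaving (2,1) = 3.
Filled in: 1 4 3 2 / 3 2 4 1 / 2 3 1 4 / 4 1 2 3.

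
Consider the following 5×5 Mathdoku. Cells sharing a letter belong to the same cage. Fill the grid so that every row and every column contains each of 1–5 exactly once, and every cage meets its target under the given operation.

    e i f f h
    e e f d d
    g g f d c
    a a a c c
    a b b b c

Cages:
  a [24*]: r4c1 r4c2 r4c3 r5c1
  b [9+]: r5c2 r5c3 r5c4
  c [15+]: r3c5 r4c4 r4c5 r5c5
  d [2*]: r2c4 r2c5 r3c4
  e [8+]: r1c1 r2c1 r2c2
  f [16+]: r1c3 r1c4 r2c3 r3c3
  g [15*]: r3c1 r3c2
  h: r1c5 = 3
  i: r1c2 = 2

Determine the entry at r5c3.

Cage i is a single given cell, so r1c2 = 2.
Cage h is given; hence r1c5 = 3.
Cage d has product 2, leaving r2c4 = 2.
The 3 cells of cage d must have product 2, leaving r2c5 = 1.
Cage d has product 2, so r3c4 = 1.
The 3 cells of cage e must have sum 8; hence r1c1 = 1.
The 4 cells of cage c must have sum 15, leaving r4c4 = 4.
Cage f has sum 16; hence r1c3 = 4.
Column 4 now contains 4; hence r1c4 = 5.
Cage f needs sum 16, which forces r2c3 = 5.
Cage f needs sum 16; hence r3c3 = 2.
The 4 cells of cage a must have product 24, which forces r5c1 = 4.
5 is placed in column 4, leaving r5c4 = 3.
Column 1 now contains 4, leaving r2c1 = 3.
Cage e needs sum 8, which forces r2c2 = 4.
Column 1 already has 3; hence r3c1 = 5.
Row 3 already has 5, leaving r3c2 = 3.
The 4 cells of cage c must have sum 15, which forces r3c5 = 4.
Cage a has product 24, which forces r4c1 = 2.
Column 2 already has 3, so r4c2 = 1.
1 is placed in row 4, which forces r4c3 = 3.
Row 4 now contains 2; hence r4c5 = 5.
The 3 cells of cage b must have sum 9; hence r5c2 = 5.
Row 5 now contains 3, leaving r5c3 = 1.
Column 5 now contains 5, leaving r5c5 = 2.
Filled in: 1 2 4 5 3 / 3 4 5 2 1 / 5 3 2 1 4 / 2 1 3 4 5 / 4 5 1 3 2.

1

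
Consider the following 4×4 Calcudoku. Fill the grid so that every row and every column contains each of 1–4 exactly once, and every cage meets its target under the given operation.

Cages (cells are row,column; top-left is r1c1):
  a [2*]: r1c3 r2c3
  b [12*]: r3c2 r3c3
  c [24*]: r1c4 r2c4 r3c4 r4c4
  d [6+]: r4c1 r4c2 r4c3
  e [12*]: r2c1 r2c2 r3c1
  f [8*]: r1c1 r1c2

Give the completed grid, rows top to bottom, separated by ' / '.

4 2 1 3 / 3 4 2 1 / 1 3 4 2 / 2 1 3 4

The only place for 3 in row 1 is r1c4.
In row 1, 1 can only go at r1c3, so r1c3 = 1.
Column 3 already has 1, leaving r2c3 = 2.
Column 3 now contains 2, leaving r4c3 = 3.
The two cells of cage b must have product 12, which forces r3c2 = 3.
3 is placed in column 3, so r3c3 = 4.
Cage e has product 12; hence r2c1 = 3.
Cage e needs product 12, so r2c2 = 4.
Row 2 already has 4, so r2c4 = 1.
Row 3 already has 4, so r3c1 = 1.
Column 4 now contains 1, which forces r3c4 = 2.
1 is placed in column 1, leaving r4c1 = 2.
2 is placed in row 4, which forces r4c2 = 1.
Column 4 now contains 2, leaving r4c4 = 4.
Column 1 already has 2, leaving r1c1 = 4.
Column 2 now contains 4, leaving r1c2 = 2.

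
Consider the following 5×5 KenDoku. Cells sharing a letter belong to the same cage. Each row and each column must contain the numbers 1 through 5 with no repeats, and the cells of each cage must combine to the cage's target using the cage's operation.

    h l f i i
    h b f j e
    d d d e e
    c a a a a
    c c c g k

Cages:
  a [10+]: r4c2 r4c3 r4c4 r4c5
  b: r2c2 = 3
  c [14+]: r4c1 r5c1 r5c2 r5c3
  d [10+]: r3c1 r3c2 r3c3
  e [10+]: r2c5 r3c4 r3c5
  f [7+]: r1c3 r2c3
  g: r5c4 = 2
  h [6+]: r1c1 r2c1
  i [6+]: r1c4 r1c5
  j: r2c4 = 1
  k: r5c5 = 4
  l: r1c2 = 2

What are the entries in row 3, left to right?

1 4 5 3 2

Cage l is given, leaving r1c2 = 2.
Cage b is given, so r2c2 = 3.
Cage j is a single given cell, which forces r2c4 = 1.
Cage g is given, so r5c4 = 2.
Cage k is given, which forces r5c5 = 4.
Cage i needs two cells with sum 6, leaving r1c4 = 5.
Cage i needs two cells with sum 6; hence r1c5 = 1.
Cage c has sum 14, leaving r4c1 = 5.
Row 1 now contains 1, so r1c1 = 4.
Row 1 now contains 5, leaving r1c3 = 3.
5 is placed in column 1, leaving r2c1 = 2.
Cage f needs two cells with sum 7, leaving r2c3 = 4.
Row 2 already has 2; hence r2c5 = 5.
The 3 cells of cage e must have sum 10, leaving r3c4 = 3.
Column 5 already has 5, which forces r3c5 = 2.
Column 4 now contains 3, leaving r4c4 = 4.
Column 5 already has 2; hence r4c5 = 3.
3 is placed in row 3, so r3c1 = 1.
Cage d needs sum 10; hence r3c2 = 4.
Cage d needs sum 10, leaving r3c3 = 5.
4 is placed in row 4, which forces r4c2 = 1.
Cage a has sum 10, leaving r4c3 = 2.
Cage c has sum 14, which forces r5c1 = 3.
Column 2 now contains 1, which forces r5c2 = 5.
Column 3 now contains 5; hence r5c3 = 1.
Filled in: 4 2 3 5 1 / 2 3 4 1 5 / 1 4 5 3 2 / 5 1 2 4 3 / 3 5 1 2 4.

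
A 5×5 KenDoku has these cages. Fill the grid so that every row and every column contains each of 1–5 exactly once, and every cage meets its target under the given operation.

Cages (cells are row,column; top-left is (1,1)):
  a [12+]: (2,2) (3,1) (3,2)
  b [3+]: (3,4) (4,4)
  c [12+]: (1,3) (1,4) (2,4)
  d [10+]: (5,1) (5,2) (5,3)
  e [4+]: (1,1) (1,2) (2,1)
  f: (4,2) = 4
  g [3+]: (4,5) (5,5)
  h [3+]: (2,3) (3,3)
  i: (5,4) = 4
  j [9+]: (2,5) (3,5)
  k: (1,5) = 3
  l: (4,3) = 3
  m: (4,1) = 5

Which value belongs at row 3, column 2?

3

The 3 cells of cage e must have sum 4, so (1,1) = 2.
The 3 cells of cage e must have sum 4; hence (1,2) = 1.
Cage k is given, leaving (1,5) = 3.
The 3 cells of cage e must have sum 4; hence (2,1) = 1.
Row 2 already has 1; hence (2,3) = 2.
2 is placed in column 3, so (3,3) = 1.
1 is placed in row 3, leaving (3,4) = 2.
Cage m is a single given cell, leaving (4,1) = 5.
Cage f is given, so (4,2) = 4.
Cage l is given, leaving (4,3) = 3.
Column 4 now contains 2; hence (4,4) = 1.
1 is placed in row 4; hence (4,5) = 2.
Cage i is given, which forces (5,4) = 4.
Column 5 now contains 2, so (5,5) = 1.
Cage c has sum 12, so (1,3) = 4.
4 is placed in column 4, which forces (1,4) = 5.
Cage c has sum 12, leaving (2,4) = 3.
Cage a needs sum 12, leaving (3,1) = 4.
Row 3 already has 4, leaving (3,5) = 5.
Row 5 now contains 4; hence (5,1) = 3.
Cage d needs sum 10, leaving (5,2) = 2.
Row 5 now contains 4, leaving (5,3) = 5.
3 is placed in row 2, leaving (2,2) = 5.
5 is placed in column 5; hence (2,5) = 4.
Row 3 now contains 5, which forces (3,2) = 3.
Completed grid: 2 1 4 5 3 / 1 5 2 3 4 / 4 3 1 2 5 / 5 4 3 1 2 / 3 2 5 4 1.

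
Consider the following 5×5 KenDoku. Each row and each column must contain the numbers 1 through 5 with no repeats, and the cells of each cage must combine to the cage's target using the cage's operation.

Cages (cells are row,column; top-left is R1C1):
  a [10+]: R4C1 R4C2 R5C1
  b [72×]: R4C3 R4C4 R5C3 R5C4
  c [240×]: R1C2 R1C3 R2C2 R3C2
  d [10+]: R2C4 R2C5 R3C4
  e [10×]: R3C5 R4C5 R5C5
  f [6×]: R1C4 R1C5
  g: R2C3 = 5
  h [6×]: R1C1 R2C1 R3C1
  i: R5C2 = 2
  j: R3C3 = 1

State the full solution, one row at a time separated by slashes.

1 5 4 2 3 / 2 3 5 1 4 / 3 4 1 5 2 / 4 1 2 3 5 / 5 2 3 4 1

Cage c needs product 240, which forces R1C3 = 4.
Cage g is a single given cell, which forces R2C3 = 5.
Cage j is a single given cell, which forces R3C3 = 1.
Cage i is a single given cell, so R5C2 = 2.
2 is placed in row 5, which forces R5C3 = 3.
Row 5 now contains 3, leaving R5C4 = 4.
Cage d has sum 10, leaving R3C4 = 5.
Row 3 already has 5, so R3C5 = 2.
Column 3 now contains 3, leaving R4C3 = 2.
Cage b needs product 72; hence R4C4 = 3.
Cage c has product 240, leaving R1C2 = 5.
Column 4 now contains 3, which forces R1C4 = 2.
Column 5 now contains 2, which forces R1C5 = 3.
Column 4 already has 2, which forces R2C4 = 1.
Column 5 already has 3, so R2C5 = 4.
2 is placed in row 3, leaving R3C1 = 3.
Row 3 now contains 3, so R3C2 = 4.
Column 2 now contains 4, so R4C2 = 1.
Row 4 now contains 1; hence R4C5 = 5.
Column 5 now contains 5, which forces R5C5 = 1.
Row 1 now contains 2; hence R1C1 = 1.
Row 2 already has 1, which forces R2C1 = 2.
Row 2 now contains 4, so R2C2 = 3.
Row 4 already has 5; hence R4C1 = 4.
Row 5 already has 1, which forces R5C1 = 5.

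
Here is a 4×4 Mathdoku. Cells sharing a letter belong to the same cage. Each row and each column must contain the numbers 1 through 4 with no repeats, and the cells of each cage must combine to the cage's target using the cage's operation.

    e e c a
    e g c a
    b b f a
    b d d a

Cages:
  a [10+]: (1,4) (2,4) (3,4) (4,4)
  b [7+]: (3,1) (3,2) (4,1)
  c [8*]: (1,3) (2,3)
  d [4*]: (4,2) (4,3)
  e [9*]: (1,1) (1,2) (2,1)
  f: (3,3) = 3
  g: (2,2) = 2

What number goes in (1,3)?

2

Cage e needs product 9, which forces (1,1) = 1.
Cage e needs product 9, so (1,2) = 3.
The 3 cells of cage e must have product 9, so (2,1) = 3.
G is a freebie, so (2,2) = 2.
2 is placed in row 2, so (2,3) = 4.
Row 2 now contains 4, leaving (2,4) = 1.
F is a freebie, so (3,3) = 3.
4 is placed in column 3, leaving (4,3) = 1.
4 is placed in column 3; hence (1,3) = 2.
2 is placed in row 1, so (1,4) = 4.
Cage b has sum 7; hence (3,2) = 1.
Column 4 already has 4; hence (3,4) = 2.
Row 4 already has 1, so (4,2) = 4.
Cage a has sum 10; hence (4,4) = 3.
Row 3 now contains 2; hence (3,1) = 4.
4 is placed in row 4; hence (4,1) = 2.
Filled in: 1 3 2 4 / 3 2 4 1 / 4 1 3 2 / 2 4 1 3.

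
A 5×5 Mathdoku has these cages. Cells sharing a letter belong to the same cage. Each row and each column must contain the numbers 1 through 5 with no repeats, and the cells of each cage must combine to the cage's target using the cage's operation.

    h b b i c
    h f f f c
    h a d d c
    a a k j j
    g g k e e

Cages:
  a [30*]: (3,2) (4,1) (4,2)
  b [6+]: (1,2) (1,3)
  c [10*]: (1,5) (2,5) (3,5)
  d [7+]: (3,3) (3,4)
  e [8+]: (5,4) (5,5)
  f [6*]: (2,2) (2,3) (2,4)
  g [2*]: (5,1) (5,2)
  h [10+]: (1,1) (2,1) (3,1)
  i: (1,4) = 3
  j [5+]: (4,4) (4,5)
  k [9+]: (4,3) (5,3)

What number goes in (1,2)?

I is a freebie, which forces (1,4) = 3.
3 is placed in column 4, leaving (5,4) = 5.
Row 5 now contains 5, which forces (5,5) = 3.
The two cells of cage k must have sum 9, which forces (4,3) = 5.
Row 5 now contains 5, leaving (5,3) = 4.
The 3 cells of cage a must have product 30, leaving (3,2) = 5.
Column 3 already has 5, so (3,3) = 3.
Cage d needs two cells with sum 7, so (3,4) = 4.
Column 4 now contains 4, which forces (4,4) = 1.
Row 4 already has 1; hence (4,5) = 4.
5 is placed in column 2, which forces (1,2) = 4.
Cage b's pair has sum 6, which forces (1,3) = 2.
Cage f has product 6, leaving (2,2) = 3.
Cage f has product 6, so (2,3) = 1.
Column 4 now contains 1, so (2,4) = 2.
Row 2 already has 2, leaving (2,5) = 5.
3 is placed in column 2, which forces (4,2) = 2.
Column 2 already has 2, leaving (5,2) = 1.
4 is placed in row 1, which forces (1,1) = 5.
Column 5 now contains 5; hence (1,5) = 1.
Row 2 already has 5, leaving (2,1) = 4.
The 3 cells of cage h must have sum 10; hence (3,1) = 1.
The 3 cells of cage c must have product 10; hence (3,5) = 2.
Row 4 already has 2, which forces (4,1) = 3.
1 is placed in row 5, leaving (5,1) = 2.
Completed grid: 5 4 2 3 1 / 4 3 1 2 5 / 1 5 3 4 2 / 3 2 5 1 4 / 2 1 4 5 3.

4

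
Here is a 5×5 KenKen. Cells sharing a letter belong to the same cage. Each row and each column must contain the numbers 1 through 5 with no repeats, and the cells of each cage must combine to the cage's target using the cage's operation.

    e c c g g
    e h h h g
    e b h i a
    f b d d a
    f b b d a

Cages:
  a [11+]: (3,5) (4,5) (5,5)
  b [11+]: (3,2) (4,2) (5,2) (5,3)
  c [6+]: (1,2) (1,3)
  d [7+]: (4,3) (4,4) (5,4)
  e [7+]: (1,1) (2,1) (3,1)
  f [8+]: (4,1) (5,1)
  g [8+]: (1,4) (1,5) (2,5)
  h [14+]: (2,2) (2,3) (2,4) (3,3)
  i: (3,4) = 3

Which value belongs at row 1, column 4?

4

Cage i is a single given cell, which forces (3,4) = 3.
The only place for 3 in row 1 is (1,5).
The only place for 1 in column 5 is (2,5).
The 3 cells of cage g must have sum 8; hence (1,4) = 4.
In row 1, 2 can only go at (1,1), so (1,1) = 2.
Column 1 now contains 2, leaving (2,1) = 4.
The 3 cells of cage e must have sum 7; hence (3,1) = 1.
Cage h needs sum 14; hence (3,3) = 4.
4 is placed in column 3, which forces (4,3) = 1.
The two cells of cage c must have sum 6, which forces (1,2) = 1.
Column 3 now contains 1; hence (1,3) = 5.
Cage d has sum 7, which forces (4,4) = 5.
The 3 cells of cage d must have sum 7, which forces (5,4) = 1.
Cage h has sum 14, which forces (2,2) = 5.
The 4 cells of cage h must have sum 14, leaving (2,3) = 3.
Column 4 already has 5, so (2,4) = 2.
Cage b needs sum 11, so (3,2) = 2.
Row 3 already has 2; hence (3,5) = 5.
Row 4 already has 5; hence (4,1) = 3.
Row 4 already has 3; hence (4,2) = 4.
Row 4 already has 4; hence (4,5) = 2.
Cage f's pair has sum 8, so (5,1) = 5.
4 is placed in column 2; hence (5,2) = 3.
Cage b has sum 11; hence (5,3) = 2.
Column 5 now contains 2, so (5,5) = 4.
Filled in: 2 1 5 4 3 / 4 5 3 2 1 / 1 2 4 3 5 / 3 4 1 5 2 / 5 3 2 1 4.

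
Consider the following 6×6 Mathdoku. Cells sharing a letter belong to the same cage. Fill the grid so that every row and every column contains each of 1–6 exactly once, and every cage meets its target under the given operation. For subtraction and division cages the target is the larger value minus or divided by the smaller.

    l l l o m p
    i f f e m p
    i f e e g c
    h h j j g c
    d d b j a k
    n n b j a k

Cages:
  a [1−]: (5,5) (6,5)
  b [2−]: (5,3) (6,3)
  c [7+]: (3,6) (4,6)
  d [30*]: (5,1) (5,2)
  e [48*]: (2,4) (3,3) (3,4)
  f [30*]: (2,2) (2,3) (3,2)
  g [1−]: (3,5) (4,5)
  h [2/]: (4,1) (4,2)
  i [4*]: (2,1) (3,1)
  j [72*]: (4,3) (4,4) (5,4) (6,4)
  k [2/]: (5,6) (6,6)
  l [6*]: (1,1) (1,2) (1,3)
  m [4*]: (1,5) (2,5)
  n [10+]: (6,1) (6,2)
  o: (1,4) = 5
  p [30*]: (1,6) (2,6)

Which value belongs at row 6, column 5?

O is a freebie, which forces (1,4) = 5.
Row 1 now contains 5, so (1,6) = 6.
6 is placed in column 6; hence (2,6) = 5.
The 3 cells of cage f must have product 30, so (3,2) = 5.
Column 2 already has 5, leaving (5,2) = 6.
Column 2 now contains 6; hence (6,2) = 4.
Row 5 already has 6; hence (5,1) = 5.
Row 6 already has 4; hence (6,1) = 6.
The only place for 4 in row 1 is (1,5).
Column 5 already has 4; hence (2,5) = 1.
1 is placed in row 2, which forces (2,1) = 4.
Cage i needs two cells with product 4, so (3,1) = 1.
Column 1 already has 1, leaving (4,1) = 2.
2 is placed in row 4, which forces (4,2) = 1.
Column 1 now contains 2; hence (1,1) = 3.
The 3 cells of cage l must have product 6, so (1,2) = 2.
Cage l needs product 6, which forces (1,3) = 1.
Column 2 now contains 2, which forces (2,2) = 3.
3 is placed in row 2, which forces (2,3) = 2.
Row 2 now contains 2, which forces (2,4) = 6.
Cage e needs product 48, leaving (3,3) = 4.
Cage e has product 48, leaving (3,4) = 2.
Row 3 now contains 2, so (3,5) = 6.
Row 3 now contains 4, so (3,6) = 3.
Column 6 already has 3, which forces (4,6) = 4.
The two cells of cage b must have difference 2; hence (5,3) = 3.
Row 5 already has 3; hence (5,5) = 2.
2 is placed in row 5, which forces (5,6) = 1.
Cage b needs two cells with difference 2, leaving (6,3) = 5.
Column 5 now contains 2, which forces (6,5) = 3.
Column 6 already has 1, which forces (6,6) = 2.
Column 3 already has 3, which forces (4,3) = 6.
4 is placed in row 4, which forces (4,4) = 3.
Column 5 now contains 3, which forces (4,5) = 5.
Row 5 already has 1, which forces (5,4) = 4.
Row 6 already has 3, leaving (6,4) = 1.
Filled in: 3 2 1 5 4 6 / 4 3 2 6 1 5 / 1 5 4 2 6 3 / 2 1 6 3 5 4 / 5 6 3 4 2 1 / 6 4 5 1 3 2.

3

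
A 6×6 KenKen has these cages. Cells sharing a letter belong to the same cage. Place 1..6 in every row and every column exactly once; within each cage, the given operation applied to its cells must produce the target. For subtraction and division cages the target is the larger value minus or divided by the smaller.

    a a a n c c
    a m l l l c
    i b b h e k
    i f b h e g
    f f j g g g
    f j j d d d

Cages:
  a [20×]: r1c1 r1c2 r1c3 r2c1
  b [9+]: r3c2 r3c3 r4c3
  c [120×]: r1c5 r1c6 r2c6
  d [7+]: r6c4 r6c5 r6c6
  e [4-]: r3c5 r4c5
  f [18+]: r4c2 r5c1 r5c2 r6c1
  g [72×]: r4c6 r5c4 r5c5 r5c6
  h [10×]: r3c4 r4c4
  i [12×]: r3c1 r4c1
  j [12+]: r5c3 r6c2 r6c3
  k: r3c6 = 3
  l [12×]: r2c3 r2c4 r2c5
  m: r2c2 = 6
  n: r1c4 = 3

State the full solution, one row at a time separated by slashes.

1 2 5 3 6 4 / 2 6 1 4 3 5 / 4 1 6 2 5 3 / 3 4 2 5 1 6 / 5 3 4 6 2 1 / 6 5 3 1 4 2

N is a freebie, which forces r1c4 = 3.
M is a freebie, so r2c2 = 6.
Cage k is a single given cell, so r3c6 = 3.
Row 2 needs a 2, and only r2c1 is open for it.
The two cells of cage i must have product 12, which forces r3c1 = 4.
Cage i's pair has product 12, leaving r4c1 = 3.
Row 2 needs a 5, and only r2c6 is open for it.
In column 1, 1 can only go at r1c1, so r1c1 = 1.
Column 4 needs a 6, and only r5c4 is open for it.
Row 5 already has 6, leaving r5c1 = 5.
Cage f has sum 18; hence r6c1 = 6.
In column 2, 1 can only go at r3c2, so r3c2 = 1.
In column 3, 1 can only go at r2c3, so r2c3 = 1.
Row 2 already has 1, so r2c4 = 4.
Cage l needs product 12; hence r2c5 = 3.
Cage g has product 72; hence r4c6 = 6.
Cage c has product 120, so r1c5 = 6.
Column 6 already has 6, so r1c6 = 4.
Cage b has sum 9, leaving r3c3 = 6.
Column 5 now contains 6; hence r3c5 = 5.
Row 4 now contains 6, which forces r4c3 = 2.
Row 4 already has 2; hence r4c4 = 5.
Row 4 already has 2, which forces r4c5 = 1.
Column 5 already has 1, which forces r5c5 = 2.
Row 5 now contains 2; hence r5c6 = 1.
Column 5 already has 2, which forces r6c5 = 4.
Column 6 already has 1; hence r6c6 = 2.
The 4 cells of cage a must have product 20, which forces r1c2 = 2.
Column 3 now contains 2, leaving r1c3 = 5.
5 is placed in row 3, so r3c4 = 2.
5 is placed in row 4, so r4c2 = 4.
Row 5 now contains 2, which forces r5c2 = 3.
Cage j needs sum 12, so r5c3 = 4.
Column 2 now contains 3; hence r6c2 = 5.
Column 3 already has 5, leaving r6c3 = 3.
Row 6 already has 2, so r6c4 = 1.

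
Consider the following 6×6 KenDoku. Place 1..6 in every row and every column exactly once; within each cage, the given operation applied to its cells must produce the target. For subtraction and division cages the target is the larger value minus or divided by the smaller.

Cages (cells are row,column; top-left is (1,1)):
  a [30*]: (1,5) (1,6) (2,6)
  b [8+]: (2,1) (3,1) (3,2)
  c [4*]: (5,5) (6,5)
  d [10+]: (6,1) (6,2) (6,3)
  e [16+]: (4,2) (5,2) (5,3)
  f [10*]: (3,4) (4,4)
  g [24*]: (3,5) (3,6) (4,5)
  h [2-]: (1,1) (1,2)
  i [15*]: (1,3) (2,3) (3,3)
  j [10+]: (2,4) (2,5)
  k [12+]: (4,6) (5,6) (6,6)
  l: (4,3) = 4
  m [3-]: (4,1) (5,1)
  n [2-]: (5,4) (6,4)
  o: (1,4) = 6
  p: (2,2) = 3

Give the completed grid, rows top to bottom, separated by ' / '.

O is a freebie, so (1,4) = 6.
Cage p is given, leaving (2,2) = 3.
Column 4 already has 6, so (2,4) = 4.
Row 2 already has 4, leaving (2,5) = 6.
Cage l is given, leaving (4,3) = 4.
In column 3, 2 can only go at (6,3), so (6,3) = 2.
Cage d has sum 10, leaving (6,1) = 3.
Cage d needs sum 10, which forces (6,2) = 5.
Row 6 now contains 5; hence (6,4) = 1.
1 is placed in row 6, which forces (6,5) = 4.
Row 6 now contains 4, so (6,6) = 6.
The 3 cells of cage g must have product 24, so (3,6) = 4.
Column 2 already has 5, so (4,2) = 6.
Cage e needs sum 16, which forces (5,2) = 4.
The 3 cells of cage e must have sum 16, leaving (5,3) = 6.
Cage n's pair has difference 2; hence (5,4) = 3.
Column 5 now contains 4, so (5,5) = 1.
Row 5 now contains 1; hence (5,6) = 5.
The two cells of cage h must have difference 2, so (1,1) = 4.
Column 2 already has 4; hence (1,2) = 2.
The 3 cells of cage a must have product 30; hence (1,5) = 5.
The 3 cells of cage a must have product 30, leaving (1,6) = 3.
Column 6 already has 5, so (2,6) = 2.
Column 2 now contains 2, leaving (3,2) = 1.
The two cells of cage m must have difference 3, which forces (4,1) = 5.
5 is placed in row 4, leaving (4,4) = 2.
Row 4 already has 2, so (4,5) = 3.
Cage k has sum 12, leaving (4,6) = 1.
5 is placed in row 5, which forces (5,1) = 2.
3 is placed in row 1; hence (1,3) = 1.
5 is placed in column 1; hence (2,1) = 1.
The 3 cells of cage i must have product 15, which forces (2,3) = 5.
Column 1 already has 2, leaving (3,1) = 6.
Cage i needs product 15, leaving (3,3) = 3.
Column 4 already has 2, which forces (3,4) = 5.
Column 5 now contains 3, so (3,5) = 2.

4 2 1 6 5 3 / 1 3 5 4 6 2 / 6 1 3 5 2 4 / 5 6 4 2 3 1 / 2 4 6 3 1 5 / 3 5 2 1 4 6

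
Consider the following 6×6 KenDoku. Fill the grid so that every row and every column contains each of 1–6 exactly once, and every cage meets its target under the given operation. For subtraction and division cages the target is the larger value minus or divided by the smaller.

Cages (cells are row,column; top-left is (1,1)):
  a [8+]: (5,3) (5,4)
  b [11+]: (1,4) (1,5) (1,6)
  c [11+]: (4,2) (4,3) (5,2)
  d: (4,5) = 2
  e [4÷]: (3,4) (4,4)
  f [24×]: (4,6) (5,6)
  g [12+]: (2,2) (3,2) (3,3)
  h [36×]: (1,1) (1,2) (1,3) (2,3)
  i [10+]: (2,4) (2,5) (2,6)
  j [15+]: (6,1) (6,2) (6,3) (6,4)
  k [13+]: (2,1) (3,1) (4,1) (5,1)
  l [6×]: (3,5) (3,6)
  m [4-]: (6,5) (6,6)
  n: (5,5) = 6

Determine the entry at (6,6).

Cage d is a single given cell, leaving (4,5) = 2.
Cage n is a single given cell, leaving (5,5) = 6.
Row 5 now contains 6, so (5,6) = 4.
Column 6 already has 4, which forces (4,6) = 6.
Cage l's pair has product 6; hence (3,5) = 3.
6 is placed in column 6, leaving (3,6) = 2.
Cage b has sum 11; hence (1,5) = 4.
Row 1 needs a 5, and only (1,6) is open for it.
Cage b needs sum 11, which forces (1,4) = 2.
Cage m's pair has difference 4, so (6,5) = 5.
5 is placed in column 6, leaving (6,6) = 1.
The 4 cells of cage h must have product 36, which forces (2,3) = 2.
Cage i has sum 10, which forces (2,4) = 6.
5 is placed in column 5, which forces (2,5) = 1.
Column 6 now contains 1, leaving (2,6) = 3.
Row 2 already has 3, leaving (2,2) = 5.
Row 2 now contains 5; hence (2,1) = 4.
Cage c needs sum 11; hence (4,2) = 4.
Cage c has sum 11, which forces (4,3) = 5.
Row 4 now contains 4, so (4,4) = 1.
Cage c needs sum 11; hence (5,2) = 2.
Column 3 already has 5, so (5,3) = 3.
Row 5 already has 3; hence (5,4) = 5.
The 4 cells of cage k must have sum 13, leaving (3,1) = 5.
Column 4 now contains 1; hence (3,4) = 4.
Row 4 already has 1, leaving (4,1) = 3.
Row 5 now contains 5, so (5,1) = 1.
The 4 cells of cage j must have sum 15, so (6,1) = 2.
4 is placed in column 4, leaving (6,4) = 3.
1 is placed in column 1, which forces (1,1) = 6.
Cage h needs product 36, which forces (1,2) = 3.
Cage h has product 36; hence (1,3) = 1.
Column 3 already has 1, so (3,3) = 6.
Row 6 now contains 3, leaving (6,2) = 6.
Cage j has sum 15, which forces (6,3) = 4.
6 is placed in row 3, which forces (3,2) = 1.
Filled in: 6 3 1 2 4 5 / 4 5 2 6 1 3 / 5 1 6 4 3 2 / 3 4 5 1 2 6 / 1 2 3 5 6 4 / 2 6 4 3 5 1.

1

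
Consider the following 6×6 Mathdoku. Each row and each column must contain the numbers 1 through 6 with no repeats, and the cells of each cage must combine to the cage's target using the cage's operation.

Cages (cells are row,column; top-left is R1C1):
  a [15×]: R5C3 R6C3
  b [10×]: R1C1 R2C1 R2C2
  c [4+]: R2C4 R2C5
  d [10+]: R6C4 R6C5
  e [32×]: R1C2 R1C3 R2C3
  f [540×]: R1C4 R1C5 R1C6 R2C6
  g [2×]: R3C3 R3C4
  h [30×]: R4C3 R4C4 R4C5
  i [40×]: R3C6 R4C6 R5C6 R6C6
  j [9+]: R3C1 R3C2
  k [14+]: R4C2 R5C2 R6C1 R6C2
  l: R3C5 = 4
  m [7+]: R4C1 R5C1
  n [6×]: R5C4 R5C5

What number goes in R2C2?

Cage e has product 32, so R1C2 = 4.
Cage e has product 32, so R1C3 = 2.
Cage e has product 32; hence R2C3 = 4.
Cage f needs product 540, which forces R2C6 = 6.
2 is placed in column 3, which forces R3C3 = 1.
Row 3 already has 1; hence R3C4 = 2.
Cage l is a single given cell; hence R3C5 = 4.
Row 3 now contains 4, which forces R3C6 = 5.
Column 5 now contains 4, so R6C5 = 6.
The 4 cells of cage f must have product 540, so R1C4 = 6.
Cage f needs product 540; hence R1C5 = 5.
Column 6 now contains 5; hence R1C6 = 3.
Column 4 already has 6, which forces R5C4 = 3.
6 is placed in row 6; hence R6C4 = 4.
5 is placed in row 1, leaving R1C1 = 1.
Column 4 now contains 3; hence R2C4 = 1.
Cage c needs two cells with sum 4, so R2C5 = 3.
Cage h needs product 30; hence R4C4 = 5.
3 is placed in row 5, so R5C3 = 5.
Cage n's pair has product 6, so R5C5 = 2.
The two cells of cage a must have product 15, which forces R6C3 = 3.
Cage m needs two cells with sum 7, which forces R4C1 = 3.
Column 3 now contains 3; hence R4C3 = 6.
Column 5 now contains 2; hence R4C5 = 1.
Cage m's pair has sum 7, which forces R5C1 = 4.
4 is placed in row 5, so R5C6 = 1.
Column 6 now contains 1, leaving R6C6 = 2.
3 is placed in column 1, so R3C1 = 6.
Cage j's pair has sum 9, so R3C2 = 3.
1 is placed in row 4, which forces R4C2 = 2.
2 is placed in column 6, so R4C6 = 4.
1 is placed in row 5; hence R5C2 = 6.
Row 6 now contains 2; hence R6C1 = 5.
Cage k has sum 14, which forces R6C2 = 1.
Column 1 already has 5, which forces R2C1 = 2.
Column 2 now contains 2, so R2C2 = 5.
Completed grid: 1 4 2 6 5 3 / 2 5 4 1 3 6 / 6 3 1 2 4 5 / 3 2 6 5 1 4 / 4 6 5 3 2 1 / 5 1 3 4 6 2.

5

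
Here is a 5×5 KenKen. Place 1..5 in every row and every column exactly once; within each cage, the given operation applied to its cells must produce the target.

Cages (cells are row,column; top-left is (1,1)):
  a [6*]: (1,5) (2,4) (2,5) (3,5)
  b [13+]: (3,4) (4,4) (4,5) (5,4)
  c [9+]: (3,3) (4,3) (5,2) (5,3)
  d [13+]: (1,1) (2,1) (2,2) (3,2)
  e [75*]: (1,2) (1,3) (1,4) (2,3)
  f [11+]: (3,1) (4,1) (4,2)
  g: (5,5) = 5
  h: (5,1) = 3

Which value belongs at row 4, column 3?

The 4 cells of cage e must have product 75, so (2,3) = 5.
Cage a has product 6, leaving (2,4) = 1.
Cage h is given, which forces (5,1) = 3.
Cage g is given, leaving (5,5) = 5.
In row 1, 4 can only go at (1,1), so (1,1) = 4.
4 is placed in column 1, leaving (2,1) = 2.
Row 2 now contains 2, which forces (2,5) = 3.
Column 1 already has 2, so (3,1) = 5.
Column 1 already has 5, leaving (4,1) = 1.
Row 2 now contains 3, leaving (2,2) = 4.
Cage d has sum 13, which forces (3,2) = 3.
Cage f has sum 11, which forces (4,2) = 5.
Column 2 already has 5; hence (1,2) = 1.
Cage e has product 75, leaving (1,3) = 3.
Cage e has product 75, leaving (1,4) = 5.
Row 1 already has 1, which forces (1,5) = 2.
Column 5 already has 2, leaving (3,5) = 1.
Cage b needs sum 13; hence (4,4) = 3.
The 4 cells of cage b must have sum 13, leaving (4,5) = 4.
Column 2 already has 1, leaving (5,2) = 2.
Row 5 already has 2, so (5,4) = 4.
Cage c needs sum 9, so (3,3) = 4.
4 is placed in column 4, so (3,4) = 2.
Row 4 already has 4, so (4,3) = 2.
4 is placed in row 5; hence (5,3) = 1.
Filled in: 4 1 3 5 2 / 2 4 5 1 3 / 5 3 4 2 1 / 1 5 2 3 4 / 3 2 1 4 5.

2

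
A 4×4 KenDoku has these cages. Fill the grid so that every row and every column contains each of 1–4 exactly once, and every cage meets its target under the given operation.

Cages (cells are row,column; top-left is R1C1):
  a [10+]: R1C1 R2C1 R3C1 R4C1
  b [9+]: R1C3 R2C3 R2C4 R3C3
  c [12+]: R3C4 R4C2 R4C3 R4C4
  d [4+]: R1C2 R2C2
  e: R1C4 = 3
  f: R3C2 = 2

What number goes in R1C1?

E is a freebie, which forces R1C4 = 3.
Cage f is given, so R3C2 = 2.
Column 4 already has 3, which forces R3C4 = 4.
Row 1 now contains 3, so R1C2 = 1.
Cage d's pair has sum 4, which forces R2C2 = 3.
3 is placed in row 2, so R2C3 = 4.
Column 2 already has 3, so R4C2 = 4.
Column 3 now contains 4; hence R4C3 = 3.
Cage c has sum 12, which forces R4C4 = 1.
Cage a has sum 10; hence R1C1 = 4.
Column 3 now contains 4; hence R1C3 = 2.
Cage a has sum 10; hence R2C1 = 1.
Column 4 now contains 1, leaving R2C4 = 2.
The 4 cells of cage a must have sum 10, which forces R3C1 = 3.
Column 3 already has 3, which forces R3C3 = 1.
1 is placed in row 4; hence R4C1 = 2.
Completed grid: 4 1 2 3 / 1 3 4 2 / 3 2 1 4 / 2 4 3 1.

4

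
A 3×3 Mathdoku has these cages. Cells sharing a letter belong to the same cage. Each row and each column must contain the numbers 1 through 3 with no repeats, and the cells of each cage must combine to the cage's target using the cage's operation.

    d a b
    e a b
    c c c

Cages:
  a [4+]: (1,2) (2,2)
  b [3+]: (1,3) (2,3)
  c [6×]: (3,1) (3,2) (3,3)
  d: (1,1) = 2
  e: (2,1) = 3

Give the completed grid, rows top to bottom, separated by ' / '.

Cage d is a single given cell; hence (1,1) = 2.
2 is placed in row 1; hence (1,3) = 1.
Cage e is a single given cell, which forces (2,1) = 3.
Row 2 already has 3, which forces (2,2) = 1.
1 is placed in column 3, so (2,3) = 2.
Column 1 already has 3, leaving (3,1) = 1.
2 is placed in column 3; hence (3,3) = 3.
1 is placed in row 1, which forces (1,2) = 3.
3 is placed in row 3; hence (3,2) = 2.

2 3 1 / 3 1 2 / 1 2 3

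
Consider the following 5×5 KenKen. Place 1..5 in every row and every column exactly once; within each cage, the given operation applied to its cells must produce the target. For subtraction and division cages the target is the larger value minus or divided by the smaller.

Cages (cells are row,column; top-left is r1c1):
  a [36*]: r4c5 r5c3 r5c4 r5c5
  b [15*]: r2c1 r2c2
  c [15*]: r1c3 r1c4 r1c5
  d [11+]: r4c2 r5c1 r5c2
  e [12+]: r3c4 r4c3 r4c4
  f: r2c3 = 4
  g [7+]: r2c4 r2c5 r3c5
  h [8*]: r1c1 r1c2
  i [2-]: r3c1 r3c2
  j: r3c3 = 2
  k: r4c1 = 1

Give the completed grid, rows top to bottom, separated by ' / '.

Cage f is given, which forces r2c3 = 4.
Cage j is a single given cell, leaving r3c3 = 2.
K is a freebie, leaving r4c1 = 1.
Cage a needs product 36, which forces r4c5 = 3.
Row 4 now contains 3; hence r4c3 = 5.
Row 3 needs a 4, and only r3c5 is open for it.
Cage a needs product 36, which forces r5c3 = 3.
Cage a needs product 36, so r5c4 = 4.
4 is placed in column 5, leaving r5c5 = 1.
Column 3 now contains 3, which forces r1c3 = 1.
The 3 cells of cage c must have product 15, which forces r1c4 = 3.
Column 5 already has 1, which forces r1c5 = 5.
The 3 cells of cage g must have sum 7; hence r2c4 = 1.
Column 5 already has 1, leaving r2c5 = 2.
The 3 cells of cage e must have sum 12, leaving r3c4 = 5.
Cage d has sum 11, which forces r4c2 = 4.
4 is placed in column 4; hence r4c4 = 2.
Cage h's pair has product 8; hence r1c1 = 4.
4 is placed in column 2, leaving r1c2 = 2.
5 is placed in row 3, leaving r3c1 = 3.
The two cells of cage i must have difference 2, so r3c2 = 1.
Column 2 now contains 2, leaving r5c2 = 5.
Column 1 already has 3; hence r2c1 = 5.
Column 2 now contains 5, so r2c2 = 3.
Row 5 now contains 5; hence r5c1 = 2.

4 2 1 3 5 / 5 3 4 1 2 / 3 1 2 5 4 / 1 4 5 2 3 / 2 5 3 4 1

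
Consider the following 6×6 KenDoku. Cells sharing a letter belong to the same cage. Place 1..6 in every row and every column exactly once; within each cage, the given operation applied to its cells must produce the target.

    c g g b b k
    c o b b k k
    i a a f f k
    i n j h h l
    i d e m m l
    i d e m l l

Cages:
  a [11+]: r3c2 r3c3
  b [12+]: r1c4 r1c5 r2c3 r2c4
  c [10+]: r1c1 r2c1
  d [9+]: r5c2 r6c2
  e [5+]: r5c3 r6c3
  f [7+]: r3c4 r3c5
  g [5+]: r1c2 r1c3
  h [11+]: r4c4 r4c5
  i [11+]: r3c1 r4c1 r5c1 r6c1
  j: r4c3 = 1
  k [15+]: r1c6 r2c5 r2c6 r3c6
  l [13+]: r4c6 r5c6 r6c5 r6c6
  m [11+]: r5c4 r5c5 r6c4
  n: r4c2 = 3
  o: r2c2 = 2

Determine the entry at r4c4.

Cage o is a single given cell; hence r2c2 = 2.
N is a freebie, leaving r4c2 = 3.
Cage j is given, leaving r4c3 = 1.
Cage g needs two cells with sum 5; hence r1c2 = 1.
The two cells of cage g must have sum 5; hence r1c3 = 4.
Row 1 already has 4, so r1c1 = 6.
The two cells of cage c must have sum 10, leaving r2c1 = 4.
4 is placed in row 2, leaving r2c4 = 1.
The only place for 4 in row 4 is r4c6.
The only place for 2 in row 4 is r4c1.
The only place for 6 in column 2 is r3c2.
Row 3 now contains 6; hence r3c3 = 5.
Row 3 needs a 2, and only r3c6 is open for it.
Cage k needs sum 15; hence r1c6 = 5.
Cage k needs sum 15; hence r2c5 = 5.
Cage k needs sum 15; hence r2c6 = 3.
5 is placed in column 5, leaving r4c5 = 6.
Row 2 now contains 3, which forces r2c3 = 6.
6 is placed in row 4, leaving r4c4 = 5.
Cage l needs sum 13, so r6c5 = 2.
Cage b has sum 12; hence r1c4 = 2.
Column 5 now contains 2, so r1c5 = 3.
Column 5 now contains 3, so r3c5 = 4.
Cage e needs two cells with sum 5, which forces r5c3 = 2.
Column 5 now contains 4, so r5c5 = 1.
Row 5 already has 1, leaving r5c6 = 6.
Row 6 already has 2, leaving r6c3 = 3.
Column 6 already has 6, leaving r6c6 = 1.
Cage i has sum 11, leaving r3c1 = 1.
Row 3 now contains 4, which forces r3c4 = 3.
Cage i needs sum 11, so r5c1 = 3.
Cage m has sum 11; hence r5c4 = 4.
1 is placed in row 6; hence r6c1 = 5.
Row 6 now contains 5, leaving r6c2 = 4.
Cage m needs sum 11, which forces r6c4 = 6.
Row 5 now contains 4, so r5c2 = 5.
Completed grid: 6 1 4 2 3 5 / 4 2 6 1 5 3 / 1 6 5 3 4 2 / 2 3 1 5 6 4 / 3 5 2 4 1 6 / 5 4 3 6 2 1.

5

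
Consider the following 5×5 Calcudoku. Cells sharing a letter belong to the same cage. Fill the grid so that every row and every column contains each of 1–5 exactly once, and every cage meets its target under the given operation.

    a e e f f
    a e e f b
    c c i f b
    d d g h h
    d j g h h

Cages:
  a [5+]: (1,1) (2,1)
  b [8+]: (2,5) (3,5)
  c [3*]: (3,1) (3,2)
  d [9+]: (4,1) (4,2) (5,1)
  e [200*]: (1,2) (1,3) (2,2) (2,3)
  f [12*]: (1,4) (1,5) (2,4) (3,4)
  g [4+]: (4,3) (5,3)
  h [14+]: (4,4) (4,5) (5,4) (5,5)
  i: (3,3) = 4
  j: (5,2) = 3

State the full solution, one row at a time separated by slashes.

I is a freebie, which forces (3,3) = 4.
Cage j is a single given cell, which forces (5,2) = 3.
3 is placed in row 5, so (5,3) = 1.
The two cells of cage c must have product 3, which forces (3,1) = 3.
Column 2 already has 3, which forces (3,2) = 1.
Row 3 already has 1; hence (3,4) = 2.
Row 3 now contains 3, leaving (3,5) = 5.
Column 3 already has 1, so (4,3) = 3.
The 4 cells of cage f must have product 12; hence (1,5) = 2.
5 is placed in column 5, which forces (2,5) = 3.
Cage h needs sum 14, which forces (4,4) = 4.
Cage h needs sum 14, which forces (4,5) = 1.
The 4 cells of cage h must have sum 14, so (5,4) = 5.
Cage h needs sum 14, so (5,5) = 4.
Cage e has product 200, which forces (1,2) = 4.
2 is placed in row 1; hence (1,3) = 5.
Cage f needs product 12, so (1,4) = 3.
The 4 cells of cage e must have product 200, leaving (2,2) = 5.
Cage e has product 200, leaving (2,3) = 2.
Row 2 already has 3; hence (2,4) = 1.
Row 4 already has 1, which forces (4,1) = 5.
Row 4 now contains 4; hence (4,2) = 2.
Row 5 already has 4, which forces (5,1) = 2.
Row 1 now contains 4, so (1,1) = 1.
1 is placed in row 2; hence (2,1) = 4.

1 4 5 3 2 / 4 5 2 1 3 / 3 1 4 2 5 / 5 2 3 4 1 / 2 3 1 5 4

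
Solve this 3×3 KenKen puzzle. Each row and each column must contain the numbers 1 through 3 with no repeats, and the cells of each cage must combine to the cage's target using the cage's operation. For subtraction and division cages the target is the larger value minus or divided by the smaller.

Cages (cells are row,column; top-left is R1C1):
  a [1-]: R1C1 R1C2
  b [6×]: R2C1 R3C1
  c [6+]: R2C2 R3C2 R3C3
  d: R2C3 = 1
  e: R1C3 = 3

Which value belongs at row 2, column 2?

3

Cage e is a single given cell; hence R1C3 = 3.
D is a freebie, so R2C3 = 1.
Column 3 already has 1, which forces R3C3 = 2.
Cage b needs two cells with product 6, so R2C1 = 2.
The 3 cells of cage c must have sum 6, leaving R2C2 = 3.
2 is placed in row 3, leaving R3C1 = 3.
Cage c needs sum 6, leaving R3C2 = 1.
Column 1 now contains 2; hence R1C1 = 1.
1 is placed in column 2, so R1C2 = 2.
Filled in: 1 2 3 / 2 3 1 / 3 1 2.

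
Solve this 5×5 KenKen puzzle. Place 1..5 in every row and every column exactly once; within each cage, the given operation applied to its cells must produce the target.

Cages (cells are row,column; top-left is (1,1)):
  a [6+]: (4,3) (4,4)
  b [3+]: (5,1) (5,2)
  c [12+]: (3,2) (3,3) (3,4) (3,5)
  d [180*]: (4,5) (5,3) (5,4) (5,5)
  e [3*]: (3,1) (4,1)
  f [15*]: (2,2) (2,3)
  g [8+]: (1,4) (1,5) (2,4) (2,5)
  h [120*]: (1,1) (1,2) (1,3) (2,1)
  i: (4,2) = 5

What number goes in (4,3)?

Cage i is a single given cell, so (4,2) = 5.
The 4 cells of cage d must have product 180, which forces (4,5) = 3.
Column 2 already has 5, leaving (2,2) = 3.
Cage f needs two cells with product 15, which forces (2,3) = 5.
The two cells of cage e must have product 3, which forces (3,1) = 3.
Row 4 already has 3; hence (4,1) = 1.
Column 1 already has 1, which forces (5,1) = 2.
Row 5 now contains 2, so (5,2) = 1.
Cage h needs product 120, leaving (1,1) = 5.
Cage h has product 120; hence (1,2) = 2.
Cage h needs product 120; hence (1,3) = 3.
Column 1 now contains 2, leaving (2,1) = 4.
Column 2 now contains 2, which forces (3,2) = 4.
Column 3 already has 3, which forces (5,3) = 4.
4 is placed in row 5, which forces (5,5) = 5.
The 4 cells of cage c must have sum 12, which forces (3,4) = 5.
Column 3 now contains 4, which forces (4,3) = 2.
The two cells of cage a must have sum 6, leaving (4,4) = 4.
5 is placed in row 5, which forces (5,4) = 3.
Column 4 already has 4, which forces (1,4) = 1.
Cage g has sum 8, so (1,5) = 4.
The 4 cells of cage g must have sum 8, which forces (2,4) = 2.
The 4 cells of cage g must have sum 8, which forces (2,5) = 1.
Column 3 already has 2, so (3,3) = 1.
Cage c has sum 12; hence (3,5) = 2.
The full grid is 5 2 3 1 4 / 4 3 5 2 1 / 3 4 1 5 2 / 1 5 2 4 3 / 2 1 4 3 5.

2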